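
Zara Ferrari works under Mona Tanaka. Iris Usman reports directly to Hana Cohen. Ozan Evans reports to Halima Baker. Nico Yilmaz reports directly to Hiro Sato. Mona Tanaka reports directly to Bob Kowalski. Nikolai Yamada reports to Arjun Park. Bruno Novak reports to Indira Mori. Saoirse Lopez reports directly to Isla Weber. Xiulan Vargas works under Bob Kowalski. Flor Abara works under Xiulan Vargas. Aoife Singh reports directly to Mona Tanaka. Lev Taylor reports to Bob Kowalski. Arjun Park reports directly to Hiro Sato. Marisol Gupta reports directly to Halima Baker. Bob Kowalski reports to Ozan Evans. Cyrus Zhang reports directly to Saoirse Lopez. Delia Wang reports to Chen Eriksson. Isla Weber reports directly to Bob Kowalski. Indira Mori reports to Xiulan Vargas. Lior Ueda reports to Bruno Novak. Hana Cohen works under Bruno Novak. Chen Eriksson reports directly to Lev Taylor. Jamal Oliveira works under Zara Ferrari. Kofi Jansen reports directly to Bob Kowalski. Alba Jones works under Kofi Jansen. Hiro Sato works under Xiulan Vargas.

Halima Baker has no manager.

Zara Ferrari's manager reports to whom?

Bob Kowalski

Zara Ferrari reports to Mona Tanaka, and Mona Tanaka reports to Bob Kowalski. So Zara Ferrari's skip-level manager is Bob Kowalski.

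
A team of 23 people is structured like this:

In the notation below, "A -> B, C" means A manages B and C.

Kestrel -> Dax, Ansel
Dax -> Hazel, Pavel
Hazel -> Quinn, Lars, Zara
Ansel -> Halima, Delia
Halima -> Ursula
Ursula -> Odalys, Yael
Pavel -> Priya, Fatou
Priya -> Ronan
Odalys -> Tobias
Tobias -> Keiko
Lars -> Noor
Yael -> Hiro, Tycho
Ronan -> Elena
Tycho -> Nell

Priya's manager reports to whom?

Dax

Priya reports to Pavel, and Pavel reports to Dax. So Priya's skip-level manager is Dax.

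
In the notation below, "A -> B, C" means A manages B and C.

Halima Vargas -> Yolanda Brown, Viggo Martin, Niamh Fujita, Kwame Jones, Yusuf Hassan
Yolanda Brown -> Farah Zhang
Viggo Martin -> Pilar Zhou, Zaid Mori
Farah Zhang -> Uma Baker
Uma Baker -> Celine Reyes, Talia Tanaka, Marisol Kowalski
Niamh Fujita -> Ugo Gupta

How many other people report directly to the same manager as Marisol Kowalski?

2

Marisol Kowalski reports to Uma Baker. Uma Baker's other direct reports are Celine Reyes, Talia Tanaka — 2 peers.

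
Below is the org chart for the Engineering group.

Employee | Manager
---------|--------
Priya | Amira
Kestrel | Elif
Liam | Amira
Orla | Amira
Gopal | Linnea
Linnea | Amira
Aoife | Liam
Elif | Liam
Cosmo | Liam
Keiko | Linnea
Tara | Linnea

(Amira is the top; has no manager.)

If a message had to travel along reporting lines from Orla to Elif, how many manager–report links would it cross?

Orla is 1 level below Amira, and Elif is 2 levels below Amira (their lowest common manager). The shortest path runs up from Orla to Amira and back down to Elif: 1 + 2 = 3 links.

3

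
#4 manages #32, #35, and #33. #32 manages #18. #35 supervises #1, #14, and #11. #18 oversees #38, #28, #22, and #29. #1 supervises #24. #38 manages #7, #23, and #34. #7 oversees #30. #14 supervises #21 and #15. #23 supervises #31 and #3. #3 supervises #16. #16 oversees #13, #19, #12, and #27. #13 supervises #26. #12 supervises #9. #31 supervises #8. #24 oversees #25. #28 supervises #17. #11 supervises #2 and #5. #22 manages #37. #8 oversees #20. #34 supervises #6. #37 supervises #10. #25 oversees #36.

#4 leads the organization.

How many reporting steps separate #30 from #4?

Chain from #30 up to #4: #30 → #7 → #38 → #18 → #32 → #4. That is 5 steps up, so #30 is 5 levels below #4.

5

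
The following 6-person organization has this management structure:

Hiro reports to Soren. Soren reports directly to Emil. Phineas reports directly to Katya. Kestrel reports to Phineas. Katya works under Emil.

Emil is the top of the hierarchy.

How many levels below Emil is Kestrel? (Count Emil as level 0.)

Chain from Kestrel up to Emil: Kestrel → Phineas → Katya → Emil. That is 3 steps up, so Kestrel is 3 levels below Emil.

3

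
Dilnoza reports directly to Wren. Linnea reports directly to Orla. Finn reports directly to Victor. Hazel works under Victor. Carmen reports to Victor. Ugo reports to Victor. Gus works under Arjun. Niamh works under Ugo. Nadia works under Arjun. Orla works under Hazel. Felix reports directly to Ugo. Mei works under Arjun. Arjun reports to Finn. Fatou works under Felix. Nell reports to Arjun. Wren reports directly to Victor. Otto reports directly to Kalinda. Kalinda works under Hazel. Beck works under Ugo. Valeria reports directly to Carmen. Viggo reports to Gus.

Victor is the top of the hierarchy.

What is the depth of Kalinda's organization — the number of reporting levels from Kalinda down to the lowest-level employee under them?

1

The longest chain under Kalinda runs Kalinda → Otto, which is 1 level below Kalinda.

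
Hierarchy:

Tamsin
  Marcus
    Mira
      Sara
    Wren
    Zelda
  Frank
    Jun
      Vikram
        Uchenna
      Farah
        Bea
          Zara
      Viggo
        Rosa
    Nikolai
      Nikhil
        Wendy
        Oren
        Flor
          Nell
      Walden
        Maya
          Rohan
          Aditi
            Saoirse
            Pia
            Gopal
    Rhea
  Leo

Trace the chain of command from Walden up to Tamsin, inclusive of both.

Walden reports to Nikolai. Nikolai reports to Frank. Frank reports to Tamsin. Tamsin is at the top.

Walden -> Nikolai -> Frank -> Tamsin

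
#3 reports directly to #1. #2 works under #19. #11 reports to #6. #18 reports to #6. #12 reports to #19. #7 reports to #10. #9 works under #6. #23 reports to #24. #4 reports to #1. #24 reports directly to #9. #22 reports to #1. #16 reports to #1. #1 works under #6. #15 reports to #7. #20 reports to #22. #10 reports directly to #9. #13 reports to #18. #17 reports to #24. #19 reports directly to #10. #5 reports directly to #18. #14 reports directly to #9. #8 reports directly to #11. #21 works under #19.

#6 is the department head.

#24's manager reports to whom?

#24 reports to #9, and #9 reports to #6. So #24's skip-level manager is #6.

#6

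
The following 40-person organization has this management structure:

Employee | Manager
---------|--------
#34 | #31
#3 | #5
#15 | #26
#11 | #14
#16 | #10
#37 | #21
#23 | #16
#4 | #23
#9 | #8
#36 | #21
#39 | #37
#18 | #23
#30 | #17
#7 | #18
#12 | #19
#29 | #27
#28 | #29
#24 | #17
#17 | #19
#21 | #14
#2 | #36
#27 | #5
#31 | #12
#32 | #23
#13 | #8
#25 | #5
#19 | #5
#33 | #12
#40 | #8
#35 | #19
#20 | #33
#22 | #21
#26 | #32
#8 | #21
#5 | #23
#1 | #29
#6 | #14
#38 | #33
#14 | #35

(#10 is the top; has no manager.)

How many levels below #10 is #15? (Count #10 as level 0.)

Chain from #15 up to #10: #15 → #26 → #32 → #23 → #16 → #10. That is 5 steps up, so #15 is 5 levels below #10.

5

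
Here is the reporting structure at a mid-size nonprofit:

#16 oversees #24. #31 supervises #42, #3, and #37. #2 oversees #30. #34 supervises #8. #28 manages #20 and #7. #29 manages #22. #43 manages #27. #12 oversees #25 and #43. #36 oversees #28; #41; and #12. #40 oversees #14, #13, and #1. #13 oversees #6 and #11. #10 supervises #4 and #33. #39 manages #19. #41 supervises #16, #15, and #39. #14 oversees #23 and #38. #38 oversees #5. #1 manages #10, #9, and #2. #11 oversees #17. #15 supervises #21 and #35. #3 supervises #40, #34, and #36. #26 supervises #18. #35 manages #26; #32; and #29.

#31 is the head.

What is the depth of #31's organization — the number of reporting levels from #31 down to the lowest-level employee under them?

7

The longest chain under #31 runs #31 → #3 → #36 → #41 → #15 → #35 → #29 → #22, which is 7 levels below #31.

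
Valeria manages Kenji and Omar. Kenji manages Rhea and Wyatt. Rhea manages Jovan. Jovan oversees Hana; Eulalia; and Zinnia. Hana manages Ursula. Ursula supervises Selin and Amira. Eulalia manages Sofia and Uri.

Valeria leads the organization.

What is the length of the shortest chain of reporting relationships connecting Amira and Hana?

2

Amira is in Hana's organization: the chain from Amira up to Hana is Amira → Ursula → Hana, which is 2 links.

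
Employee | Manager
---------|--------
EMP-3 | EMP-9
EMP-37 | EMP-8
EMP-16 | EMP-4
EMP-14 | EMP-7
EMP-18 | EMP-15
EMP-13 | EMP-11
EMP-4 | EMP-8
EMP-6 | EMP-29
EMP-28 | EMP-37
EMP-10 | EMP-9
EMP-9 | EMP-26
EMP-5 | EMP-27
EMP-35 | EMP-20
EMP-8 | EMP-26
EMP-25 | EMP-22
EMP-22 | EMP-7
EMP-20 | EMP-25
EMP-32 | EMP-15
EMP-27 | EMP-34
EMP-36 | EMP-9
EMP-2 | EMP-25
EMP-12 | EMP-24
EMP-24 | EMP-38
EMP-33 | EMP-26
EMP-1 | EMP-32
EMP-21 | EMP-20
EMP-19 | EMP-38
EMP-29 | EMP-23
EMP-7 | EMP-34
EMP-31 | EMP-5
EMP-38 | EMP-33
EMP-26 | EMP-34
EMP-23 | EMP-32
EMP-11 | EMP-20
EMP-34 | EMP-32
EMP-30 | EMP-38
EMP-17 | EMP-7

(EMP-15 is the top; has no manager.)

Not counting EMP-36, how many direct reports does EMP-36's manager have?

EMP-36 reports to EMP-9. EMP-9's other direct reports are EMP-10, EMP-3 — 2 peers.

2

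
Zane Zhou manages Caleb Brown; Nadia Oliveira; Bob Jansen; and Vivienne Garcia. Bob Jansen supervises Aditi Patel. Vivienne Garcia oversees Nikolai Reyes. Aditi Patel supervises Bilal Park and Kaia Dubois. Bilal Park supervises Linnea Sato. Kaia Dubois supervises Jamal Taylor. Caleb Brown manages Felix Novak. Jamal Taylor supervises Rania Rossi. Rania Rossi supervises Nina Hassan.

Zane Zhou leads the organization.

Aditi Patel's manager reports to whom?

Aditi Patel reports to Bob Jansen, and Bob Jansen reports to Zane Zhou. So Aditi Patel's skip-level manager is Zane Zhou.

Zane Zhou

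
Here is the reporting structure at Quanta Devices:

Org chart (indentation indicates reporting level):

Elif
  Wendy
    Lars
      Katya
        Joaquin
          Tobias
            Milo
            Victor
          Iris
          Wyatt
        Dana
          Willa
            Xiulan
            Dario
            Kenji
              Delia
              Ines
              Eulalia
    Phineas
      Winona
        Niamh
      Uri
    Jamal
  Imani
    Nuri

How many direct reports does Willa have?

Willa directly manages Xiulan, Dario, Kenji. That is 3 direct reports.

3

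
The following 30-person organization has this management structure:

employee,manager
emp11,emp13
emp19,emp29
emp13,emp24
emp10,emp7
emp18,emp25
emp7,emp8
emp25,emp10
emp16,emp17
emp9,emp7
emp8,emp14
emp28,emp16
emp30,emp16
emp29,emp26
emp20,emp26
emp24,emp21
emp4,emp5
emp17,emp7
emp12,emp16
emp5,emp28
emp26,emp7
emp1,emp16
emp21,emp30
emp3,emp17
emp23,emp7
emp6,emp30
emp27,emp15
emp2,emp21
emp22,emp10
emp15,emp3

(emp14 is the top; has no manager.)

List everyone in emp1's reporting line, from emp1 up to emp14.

emp1 reports to emp16. emp16 reports to emp17. emp17 reports to emp7. emp7 reports to emp8. emp8 reports to emp14. emp14 is at the top.

emp1 -> emp16 -> emp17 -> emp7 -> emp8 -> emp14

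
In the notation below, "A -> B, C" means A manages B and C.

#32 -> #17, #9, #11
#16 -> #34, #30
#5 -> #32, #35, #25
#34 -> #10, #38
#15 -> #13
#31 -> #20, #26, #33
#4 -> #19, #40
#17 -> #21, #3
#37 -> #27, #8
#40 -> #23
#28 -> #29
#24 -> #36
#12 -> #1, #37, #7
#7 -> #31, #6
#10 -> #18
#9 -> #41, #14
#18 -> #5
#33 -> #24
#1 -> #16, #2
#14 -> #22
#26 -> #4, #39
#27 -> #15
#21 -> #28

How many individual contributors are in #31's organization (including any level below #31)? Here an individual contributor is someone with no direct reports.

5

The people in #31's organization with no one reporting to them are #36, #39, #23, #19, #20. That is 5.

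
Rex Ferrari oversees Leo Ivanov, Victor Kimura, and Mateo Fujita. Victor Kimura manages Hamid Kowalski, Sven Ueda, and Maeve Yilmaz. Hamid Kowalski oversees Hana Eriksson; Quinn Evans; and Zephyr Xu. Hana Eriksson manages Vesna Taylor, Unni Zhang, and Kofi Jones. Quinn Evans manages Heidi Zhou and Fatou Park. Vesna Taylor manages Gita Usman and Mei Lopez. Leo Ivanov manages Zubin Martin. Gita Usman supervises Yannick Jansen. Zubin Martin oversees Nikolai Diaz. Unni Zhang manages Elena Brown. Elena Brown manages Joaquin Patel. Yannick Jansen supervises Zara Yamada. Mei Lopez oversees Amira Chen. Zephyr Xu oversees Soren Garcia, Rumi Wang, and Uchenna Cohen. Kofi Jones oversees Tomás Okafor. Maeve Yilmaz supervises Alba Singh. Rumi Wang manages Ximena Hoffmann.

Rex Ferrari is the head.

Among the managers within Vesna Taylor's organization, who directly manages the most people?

Vesna Taylor

Direct-report counts within Vesna Taylor's organization: Vesna Taylor has 2; Mei Lopez has 1; Gita Usman has 1; Yannick Jansen has 1. The largest is 2, held by Vesna Taylor.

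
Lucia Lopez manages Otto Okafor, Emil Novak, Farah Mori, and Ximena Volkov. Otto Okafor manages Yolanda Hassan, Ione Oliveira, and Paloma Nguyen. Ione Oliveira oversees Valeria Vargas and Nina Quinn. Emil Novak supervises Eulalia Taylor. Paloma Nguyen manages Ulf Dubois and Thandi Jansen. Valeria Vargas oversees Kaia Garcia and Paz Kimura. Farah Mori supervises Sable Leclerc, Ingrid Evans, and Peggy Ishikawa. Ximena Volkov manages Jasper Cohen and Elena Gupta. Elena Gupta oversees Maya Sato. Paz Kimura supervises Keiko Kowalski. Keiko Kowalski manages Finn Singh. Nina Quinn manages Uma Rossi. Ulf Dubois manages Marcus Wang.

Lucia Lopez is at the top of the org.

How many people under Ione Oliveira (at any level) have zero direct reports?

3

The people in Ione Oliveira's organization with no one reporting to them are Uma Rossi, Finn Singh, Kaia Garcia. That is 3.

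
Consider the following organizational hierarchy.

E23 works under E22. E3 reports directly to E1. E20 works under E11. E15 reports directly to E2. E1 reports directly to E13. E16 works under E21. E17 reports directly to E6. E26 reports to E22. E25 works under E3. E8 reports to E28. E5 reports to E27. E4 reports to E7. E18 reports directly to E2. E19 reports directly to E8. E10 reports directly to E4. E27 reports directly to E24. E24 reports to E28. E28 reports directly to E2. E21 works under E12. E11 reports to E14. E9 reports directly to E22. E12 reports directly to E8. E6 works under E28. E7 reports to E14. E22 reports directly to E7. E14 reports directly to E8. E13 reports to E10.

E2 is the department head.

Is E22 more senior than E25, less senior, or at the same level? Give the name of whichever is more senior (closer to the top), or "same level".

E22

E22 is 5 levels below E2; E25 is 10. E22 is higher.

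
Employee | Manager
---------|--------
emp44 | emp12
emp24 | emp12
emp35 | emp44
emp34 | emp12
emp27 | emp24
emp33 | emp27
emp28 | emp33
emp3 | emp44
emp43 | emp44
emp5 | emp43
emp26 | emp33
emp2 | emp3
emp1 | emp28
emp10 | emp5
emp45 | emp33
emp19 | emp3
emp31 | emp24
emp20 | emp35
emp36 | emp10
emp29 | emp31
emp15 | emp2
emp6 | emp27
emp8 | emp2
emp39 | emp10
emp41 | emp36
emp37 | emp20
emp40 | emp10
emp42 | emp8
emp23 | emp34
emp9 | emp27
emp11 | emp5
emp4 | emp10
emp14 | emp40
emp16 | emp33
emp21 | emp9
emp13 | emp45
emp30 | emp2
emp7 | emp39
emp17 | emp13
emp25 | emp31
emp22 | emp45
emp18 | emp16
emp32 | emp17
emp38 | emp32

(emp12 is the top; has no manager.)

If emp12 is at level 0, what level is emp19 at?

3

Chain from emp19 up to emp12: emp19 → emp3 → emp44 → emp12. That is 3 steps up, so emp19 is 3 levels below emp12.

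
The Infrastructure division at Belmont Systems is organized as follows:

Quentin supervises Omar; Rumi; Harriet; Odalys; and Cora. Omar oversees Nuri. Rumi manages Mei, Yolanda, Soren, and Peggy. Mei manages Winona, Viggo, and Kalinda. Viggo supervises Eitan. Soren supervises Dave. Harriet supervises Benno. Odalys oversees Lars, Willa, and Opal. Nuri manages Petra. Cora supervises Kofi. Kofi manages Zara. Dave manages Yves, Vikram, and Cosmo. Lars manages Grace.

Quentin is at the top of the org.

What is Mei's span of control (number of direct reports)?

3

Mei directly manages Viggo, Kalinda, Winona. That is 3 direct reports.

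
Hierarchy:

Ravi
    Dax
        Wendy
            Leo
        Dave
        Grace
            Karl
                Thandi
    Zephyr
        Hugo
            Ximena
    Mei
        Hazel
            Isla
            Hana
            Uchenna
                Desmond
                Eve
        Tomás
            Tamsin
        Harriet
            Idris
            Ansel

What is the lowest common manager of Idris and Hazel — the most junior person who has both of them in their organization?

Idris's chain of managers is Harriet, Mei, Ravi. Hazel's chain of managers is Mei, Ravi. The first manager that appears in both chains is Mei.

Mei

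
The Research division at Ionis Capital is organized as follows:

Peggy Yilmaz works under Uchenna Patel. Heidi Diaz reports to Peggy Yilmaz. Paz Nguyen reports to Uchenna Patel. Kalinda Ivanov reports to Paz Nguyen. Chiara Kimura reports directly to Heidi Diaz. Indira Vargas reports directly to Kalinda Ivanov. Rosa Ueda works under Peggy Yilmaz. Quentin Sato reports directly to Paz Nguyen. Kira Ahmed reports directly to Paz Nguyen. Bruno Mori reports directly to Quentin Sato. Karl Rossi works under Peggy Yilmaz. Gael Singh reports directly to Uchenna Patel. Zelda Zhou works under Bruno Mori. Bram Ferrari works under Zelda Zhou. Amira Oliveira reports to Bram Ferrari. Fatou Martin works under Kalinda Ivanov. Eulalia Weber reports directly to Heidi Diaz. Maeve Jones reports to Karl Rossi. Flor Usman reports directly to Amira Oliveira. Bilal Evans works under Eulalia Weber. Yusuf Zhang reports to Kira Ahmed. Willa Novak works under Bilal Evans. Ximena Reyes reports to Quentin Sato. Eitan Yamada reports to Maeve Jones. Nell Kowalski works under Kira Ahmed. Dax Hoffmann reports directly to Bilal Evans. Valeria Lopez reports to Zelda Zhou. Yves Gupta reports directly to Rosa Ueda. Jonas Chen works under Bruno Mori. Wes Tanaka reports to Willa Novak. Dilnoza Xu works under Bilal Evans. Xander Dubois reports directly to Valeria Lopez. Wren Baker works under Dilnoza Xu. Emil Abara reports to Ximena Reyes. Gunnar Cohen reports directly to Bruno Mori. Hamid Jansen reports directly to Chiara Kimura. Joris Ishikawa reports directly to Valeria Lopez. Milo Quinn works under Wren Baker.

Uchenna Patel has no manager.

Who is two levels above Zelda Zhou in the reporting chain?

Zelda Zhou reports to Bruno Mori, and Bruno Mori reports to Quentin Sato. So Zelda Zhou's skip-level manager is Quentin Sato.

Quentin Sato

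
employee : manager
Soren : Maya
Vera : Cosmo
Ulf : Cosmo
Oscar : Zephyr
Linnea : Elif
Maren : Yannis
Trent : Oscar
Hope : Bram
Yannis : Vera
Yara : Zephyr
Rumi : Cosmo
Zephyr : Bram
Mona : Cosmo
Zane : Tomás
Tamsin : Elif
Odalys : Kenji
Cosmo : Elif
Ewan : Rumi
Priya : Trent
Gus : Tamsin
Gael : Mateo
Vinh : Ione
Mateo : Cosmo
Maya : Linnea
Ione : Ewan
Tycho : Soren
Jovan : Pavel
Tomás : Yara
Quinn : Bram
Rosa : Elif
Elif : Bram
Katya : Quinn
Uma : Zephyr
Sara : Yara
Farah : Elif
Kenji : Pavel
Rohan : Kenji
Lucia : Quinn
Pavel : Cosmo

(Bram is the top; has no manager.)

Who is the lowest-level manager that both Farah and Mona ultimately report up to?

Farah's chain of managers is Elif, Bram. Mona's chain of managers is Cosmo, Elif, Bram. The first manager that appears in both chains is Elif.

Elif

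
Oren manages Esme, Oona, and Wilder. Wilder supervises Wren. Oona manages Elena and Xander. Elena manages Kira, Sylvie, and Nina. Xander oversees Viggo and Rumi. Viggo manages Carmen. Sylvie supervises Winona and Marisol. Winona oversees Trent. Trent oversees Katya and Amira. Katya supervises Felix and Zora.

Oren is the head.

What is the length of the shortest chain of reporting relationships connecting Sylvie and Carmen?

Sylvie is 2 levels below Oona, and Carmen is 3 levels below Oona (their lowest common manager). The shortest path runs up from Sylvie to Oona and back down to Carmen: 2 + 3 = 5 links.

5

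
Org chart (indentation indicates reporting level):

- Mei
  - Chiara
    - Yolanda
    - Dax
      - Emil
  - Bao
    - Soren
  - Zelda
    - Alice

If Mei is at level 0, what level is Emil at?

3

Chain from Emil up to Mei: Emil → Dax → Chiara → Mei. That is 3 steps up, so Emil is 3 levels below Mei.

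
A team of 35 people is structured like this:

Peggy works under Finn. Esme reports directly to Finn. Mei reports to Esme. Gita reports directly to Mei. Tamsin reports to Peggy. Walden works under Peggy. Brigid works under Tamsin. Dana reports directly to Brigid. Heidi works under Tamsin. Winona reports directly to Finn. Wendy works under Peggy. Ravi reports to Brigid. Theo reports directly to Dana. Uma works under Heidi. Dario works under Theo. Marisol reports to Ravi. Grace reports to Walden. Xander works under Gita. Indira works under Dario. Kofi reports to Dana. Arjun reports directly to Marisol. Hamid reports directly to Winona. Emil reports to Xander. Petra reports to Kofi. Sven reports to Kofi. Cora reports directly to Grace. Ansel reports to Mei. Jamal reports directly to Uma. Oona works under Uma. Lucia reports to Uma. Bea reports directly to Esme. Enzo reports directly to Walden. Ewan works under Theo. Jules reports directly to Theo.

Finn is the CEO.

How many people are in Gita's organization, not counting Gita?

2

Gita directly manages Xander. Under Xander: Emil (1). That's 2 in total.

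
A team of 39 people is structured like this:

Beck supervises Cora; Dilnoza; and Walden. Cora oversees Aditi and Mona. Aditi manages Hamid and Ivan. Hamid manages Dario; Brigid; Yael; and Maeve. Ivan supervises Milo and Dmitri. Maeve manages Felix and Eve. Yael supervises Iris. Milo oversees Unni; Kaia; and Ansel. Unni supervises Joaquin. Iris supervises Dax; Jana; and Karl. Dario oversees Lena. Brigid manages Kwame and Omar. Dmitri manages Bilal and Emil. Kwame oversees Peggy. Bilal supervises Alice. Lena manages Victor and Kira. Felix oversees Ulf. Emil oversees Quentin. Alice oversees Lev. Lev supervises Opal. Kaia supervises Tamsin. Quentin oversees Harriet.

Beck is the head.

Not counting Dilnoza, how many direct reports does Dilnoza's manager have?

Dilnoza reports to Beck. Beck's other direct reports are Cora, Walden — 2 peers.

2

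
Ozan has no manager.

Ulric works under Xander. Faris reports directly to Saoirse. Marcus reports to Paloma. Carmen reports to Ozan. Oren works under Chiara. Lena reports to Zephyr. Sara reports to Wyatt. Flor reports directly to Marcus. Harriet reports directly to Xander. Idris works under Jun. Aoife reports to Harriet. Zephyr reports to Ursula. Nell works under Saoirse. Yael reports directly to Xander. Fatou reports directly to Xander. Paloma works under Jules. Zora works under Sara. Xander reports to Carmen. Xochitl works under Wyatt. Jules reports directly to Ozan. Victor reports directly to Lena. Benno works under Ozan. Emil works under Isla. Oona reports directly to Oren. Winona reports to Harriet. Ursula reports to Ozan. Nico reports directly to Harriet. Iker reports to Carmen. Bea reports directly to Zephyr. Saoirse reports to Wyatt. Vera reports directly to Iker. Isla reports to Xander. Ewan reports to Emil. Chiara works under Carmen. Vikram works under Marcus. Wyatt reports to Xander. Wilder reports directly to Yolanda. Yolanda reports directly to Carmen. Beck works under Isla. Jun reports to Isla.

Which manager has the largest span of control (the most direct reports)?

Xander

Direct-report counts: Ozan has 4; Jules has 1; Paloma has 1; Marcus has 2; Ursula has 1; Zephyr has 2; Lena has 1; Carmen has 4; Yolanda has 1; Iker has 1; Chiara has 1; Oren has 1; Xander has 6; Isla has 3; Jun has 1; Emil has 1; Harriet has 3; Wyatt has 3; Saoirse has 2; Sara has 1. The largest is 6, held by Xander.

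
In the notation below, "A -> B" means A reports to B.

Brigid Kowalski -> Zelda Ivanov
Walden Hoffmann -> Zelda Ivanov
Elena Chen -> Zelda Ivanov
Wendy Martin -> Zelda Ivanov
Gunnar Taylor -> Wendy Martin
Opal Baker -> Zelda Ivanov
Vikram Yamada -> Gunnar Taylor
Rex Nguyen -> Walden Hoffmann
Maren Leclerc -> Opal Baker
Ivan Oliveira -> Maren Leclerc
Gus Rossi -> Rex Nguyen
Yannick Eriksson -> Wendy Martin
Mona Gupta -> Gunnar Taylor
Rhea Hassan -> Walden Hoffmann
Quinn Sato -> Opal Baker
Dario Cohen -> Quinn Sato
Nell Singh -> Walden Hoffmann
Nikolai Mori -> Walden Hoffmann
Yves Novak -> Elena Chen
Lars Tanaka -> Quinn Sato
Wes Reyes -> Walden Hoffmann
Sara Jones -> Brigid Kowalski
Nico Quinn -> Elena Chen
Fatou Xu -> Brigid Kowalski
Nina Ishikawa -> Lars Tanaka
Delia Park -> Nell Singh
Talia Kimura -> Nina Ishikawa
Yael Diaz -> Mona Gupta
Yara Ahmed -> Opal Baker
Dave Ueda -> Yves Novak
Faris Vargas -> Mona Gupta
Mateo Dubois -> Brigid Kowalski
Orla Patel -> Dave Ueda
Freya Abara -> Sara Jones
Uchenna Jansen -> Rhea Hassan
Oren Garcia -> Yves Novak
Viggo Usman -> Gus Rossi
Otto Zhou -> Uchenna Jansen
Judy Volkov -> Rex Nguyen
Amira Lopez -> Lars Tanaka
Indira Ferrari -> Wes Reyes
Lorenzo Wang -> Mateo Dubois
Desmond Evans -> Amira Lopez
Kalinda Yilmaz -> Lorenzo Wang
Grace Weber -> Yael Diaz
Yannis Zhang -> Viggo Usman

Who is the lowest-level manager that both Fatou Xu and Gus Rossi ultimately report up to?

Fatou Xu's chain of managers is Brigid Kowalski, Zelda Ivanov. Gus Rossi's chain of managers is Rex Nguyen, Walden Hoffmann, Zelda Ivanov. The first manager that appears in both chains is Zelda Ivanov.

Zelda Ivanov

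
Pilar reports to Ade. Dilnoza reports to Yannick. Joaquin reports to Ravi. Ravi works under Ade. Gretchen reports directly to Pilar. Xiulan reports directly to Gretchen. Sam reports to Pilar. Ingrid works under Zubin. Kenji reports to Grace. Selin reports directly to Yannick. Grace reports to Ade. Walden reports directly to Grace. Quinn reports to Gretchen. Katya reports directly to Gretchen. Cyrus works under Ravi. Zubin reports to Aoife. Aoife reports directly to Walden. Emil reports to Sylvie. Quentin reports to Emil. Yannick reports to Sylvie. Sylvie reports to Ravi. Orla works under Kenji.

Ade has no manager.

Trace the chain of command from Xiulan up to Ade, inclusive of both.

Xiulan -> Gretchen -> Pilar -> Ade

Xiulan reports to Gretchen. Gretchen reports to Pilar. Pilar reports to Ade. Ade is at the top.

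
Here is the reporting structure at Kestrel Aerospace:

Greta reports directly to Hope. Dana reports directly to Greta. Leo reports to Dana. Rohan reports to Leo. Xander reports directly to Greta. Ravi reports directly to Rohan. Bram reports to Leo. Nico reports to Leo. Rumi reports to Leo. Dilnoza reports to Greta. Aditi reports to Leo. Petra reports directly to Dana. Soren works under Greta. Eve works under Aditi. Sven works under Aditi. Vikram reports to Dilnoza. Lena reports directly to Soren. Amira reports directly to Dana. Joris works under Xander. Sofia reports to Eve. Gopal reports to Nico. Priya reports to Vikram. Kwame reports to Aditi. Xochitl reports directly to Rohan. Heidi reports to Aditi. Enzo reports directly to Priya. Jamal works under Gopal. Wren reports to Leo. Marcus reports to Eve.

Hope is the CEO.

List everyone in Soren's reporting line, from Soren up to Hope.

Soren -> Greta -> Hope

Soren reports to Greta. Greta reports to Hope. Hope is at the top.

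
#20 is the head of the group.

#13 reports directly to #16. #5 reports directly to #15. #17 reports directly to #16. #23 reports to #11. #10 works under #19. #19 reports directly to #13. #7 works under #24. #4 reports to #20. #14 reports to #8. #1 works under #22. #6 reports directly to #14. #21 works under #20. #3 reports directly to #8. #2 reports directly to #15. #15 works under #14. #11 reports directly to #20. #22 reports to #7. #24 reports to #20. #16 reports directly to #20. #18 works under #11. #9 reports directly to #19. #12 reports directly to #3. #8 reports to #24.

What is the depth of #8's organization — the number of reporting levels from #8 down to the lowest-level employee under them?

3

The longest chain under #8 runs #8 → #14 → #15 → #5, which is 3 levels below #8.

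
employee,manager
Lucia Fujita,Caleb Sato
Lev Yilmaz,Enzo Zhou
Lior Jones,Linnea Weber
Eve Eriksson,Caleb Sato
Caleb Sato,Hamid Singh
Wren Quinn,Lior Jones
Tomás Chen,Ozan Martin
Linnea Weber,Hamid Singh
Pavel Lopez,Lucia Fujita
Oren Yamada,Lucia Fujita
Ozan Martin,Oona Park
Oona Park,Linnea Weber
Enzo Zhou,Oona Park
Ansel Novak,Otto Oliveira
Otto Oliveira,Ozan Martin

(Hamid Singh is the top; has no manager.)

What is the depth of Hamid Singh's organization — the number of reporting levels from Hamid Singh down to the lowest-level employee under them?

5

The longest chain under Hamid Singh runs Hamid Singh → Linnea Weber → Oona Park → Ozan Martin → Otto Oliveira → Ansel Novak, which is 5 levels below Hamid Singh.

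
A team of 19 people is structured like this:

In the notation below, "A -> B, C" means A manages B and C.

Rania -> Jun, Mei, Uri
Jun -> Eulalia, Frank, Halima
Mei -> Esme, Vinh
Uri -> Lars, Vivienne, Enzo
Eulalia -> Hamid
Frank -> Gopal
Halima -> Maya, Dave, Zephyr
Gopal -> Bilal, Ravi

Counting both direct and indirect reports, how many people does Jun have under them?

Jun directly manages Eulalia, Frank, Halima. Under Eulalia: Hamid (1). Under Frank: Gopal, Ravi, Bilal (3). Under Halima: Zephyr, Dave, Maya (3). So Jun's organization is 3 direct reports plus everyone under them: 2 + 4 + 4 = 10.

10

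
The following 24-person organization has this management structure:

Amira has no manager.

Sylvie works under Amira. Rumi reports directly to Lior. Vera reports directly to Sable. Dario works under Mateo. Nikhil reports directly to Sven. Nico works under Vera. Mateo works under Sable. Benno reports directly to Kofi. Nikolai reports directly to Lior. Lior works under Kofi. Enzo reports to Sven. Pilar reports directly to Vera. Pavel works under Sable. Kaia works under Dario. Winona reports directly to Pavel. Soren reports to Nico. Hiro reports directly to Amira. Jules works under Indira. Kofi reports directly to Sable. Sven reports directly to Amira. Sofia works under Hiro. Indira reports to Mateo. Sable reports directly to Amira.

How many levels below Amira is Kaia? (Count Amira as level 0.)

4

Chain from Kaia up to Amira: Kaia → Dario → Mateo → Sable → Amira. That is 4 steps up, so Kaia is 4 levels below Amira.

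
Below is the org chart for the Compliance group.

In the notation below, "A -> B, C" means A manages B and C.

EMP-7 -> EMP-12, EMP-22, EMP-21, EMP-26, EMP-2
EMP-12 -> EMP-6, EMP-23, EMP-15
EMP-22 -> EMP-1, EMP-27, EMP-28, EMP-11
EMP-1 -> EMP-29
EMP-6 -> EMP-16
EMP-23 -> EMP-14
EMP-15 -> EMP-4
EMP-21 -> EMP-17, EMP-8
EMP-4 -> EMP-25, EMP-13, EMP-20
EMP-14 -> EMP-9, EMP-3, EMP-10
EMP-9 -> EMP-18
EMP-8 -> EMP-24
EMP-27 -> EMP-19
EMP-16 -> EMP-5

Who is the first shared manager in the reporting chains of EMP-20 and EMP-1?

EMP-20's chain of managers is EMP-4, EMP-15, EMP-12, EMP-7. EMP-1's chain of managers is EMP-22, EMP-7. The first manager that appears in both chains is EMP-7.

EMP-7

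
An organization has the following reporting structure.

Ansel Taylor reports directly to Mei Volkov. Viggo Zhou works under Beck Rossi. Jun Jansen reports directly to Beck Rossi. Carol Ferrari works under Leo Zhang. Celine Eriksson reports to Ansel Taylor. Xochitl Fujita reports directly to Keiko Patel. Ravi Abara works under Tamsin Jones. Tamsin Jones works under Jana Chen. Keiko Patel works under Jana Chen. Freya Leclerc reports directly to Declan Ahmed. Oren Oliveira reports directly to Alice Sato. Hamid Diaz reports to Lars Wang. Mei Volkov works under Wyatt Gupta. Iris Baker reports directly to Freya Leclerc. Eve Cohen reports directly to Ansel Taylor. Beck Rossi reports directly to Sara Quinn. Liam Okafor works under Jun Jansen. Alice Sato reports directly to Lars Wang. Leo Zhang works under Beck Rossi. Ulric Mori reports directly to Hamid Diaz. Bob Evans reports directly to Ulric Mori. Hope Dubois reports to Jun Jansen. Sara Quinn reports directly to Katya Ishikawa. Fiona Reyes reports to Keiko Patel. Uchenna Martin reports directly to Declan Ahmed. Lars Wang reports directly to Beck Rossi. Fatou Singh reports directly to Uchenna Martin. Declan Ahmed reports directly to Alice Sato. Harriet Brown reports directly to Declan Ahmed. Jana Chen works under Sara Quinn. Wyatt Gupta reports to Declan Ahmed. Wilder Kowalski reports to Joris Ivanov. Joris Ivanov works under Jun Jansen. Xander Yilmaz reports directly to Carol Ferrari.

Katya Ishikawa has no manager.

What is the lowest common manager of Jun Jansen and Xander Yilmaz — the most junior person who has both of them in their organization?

Jun Jansen's chain of managers is Beck Rossi, Sara Quinn, Katya Ishikawa. Xander Yilmaz's chain of managers is Carol Ferrari, Leo Zhang, Beck Rossi, Sara Quinn, Katya Ishikawa. The first manager that appears in both chains is Beck Rossi.

Beck Rossi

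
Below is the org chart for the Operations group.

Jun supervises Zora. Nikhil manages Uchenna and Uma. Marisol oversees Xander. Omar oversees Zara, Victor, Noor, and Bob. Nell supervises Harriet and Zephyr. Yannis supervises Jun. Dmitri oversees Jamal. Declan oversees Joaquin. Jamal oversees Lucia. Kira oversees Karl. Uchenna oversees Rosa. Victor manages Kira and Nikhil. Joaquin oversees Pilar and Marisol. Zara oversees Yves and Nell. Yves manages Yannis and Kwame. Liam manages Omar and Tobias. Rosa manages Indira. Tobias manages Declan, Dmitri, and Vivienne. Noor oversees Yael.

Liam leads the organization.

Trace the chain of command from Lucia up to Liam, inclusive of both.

Lucia reports to Jamal. Jamal reports to Dmitri. Dmitri reports to Tobias. Tobias reports to Liam. Liam is at the top.

Lucia -> Jamal -> Dmitri -> Tobias -> Liam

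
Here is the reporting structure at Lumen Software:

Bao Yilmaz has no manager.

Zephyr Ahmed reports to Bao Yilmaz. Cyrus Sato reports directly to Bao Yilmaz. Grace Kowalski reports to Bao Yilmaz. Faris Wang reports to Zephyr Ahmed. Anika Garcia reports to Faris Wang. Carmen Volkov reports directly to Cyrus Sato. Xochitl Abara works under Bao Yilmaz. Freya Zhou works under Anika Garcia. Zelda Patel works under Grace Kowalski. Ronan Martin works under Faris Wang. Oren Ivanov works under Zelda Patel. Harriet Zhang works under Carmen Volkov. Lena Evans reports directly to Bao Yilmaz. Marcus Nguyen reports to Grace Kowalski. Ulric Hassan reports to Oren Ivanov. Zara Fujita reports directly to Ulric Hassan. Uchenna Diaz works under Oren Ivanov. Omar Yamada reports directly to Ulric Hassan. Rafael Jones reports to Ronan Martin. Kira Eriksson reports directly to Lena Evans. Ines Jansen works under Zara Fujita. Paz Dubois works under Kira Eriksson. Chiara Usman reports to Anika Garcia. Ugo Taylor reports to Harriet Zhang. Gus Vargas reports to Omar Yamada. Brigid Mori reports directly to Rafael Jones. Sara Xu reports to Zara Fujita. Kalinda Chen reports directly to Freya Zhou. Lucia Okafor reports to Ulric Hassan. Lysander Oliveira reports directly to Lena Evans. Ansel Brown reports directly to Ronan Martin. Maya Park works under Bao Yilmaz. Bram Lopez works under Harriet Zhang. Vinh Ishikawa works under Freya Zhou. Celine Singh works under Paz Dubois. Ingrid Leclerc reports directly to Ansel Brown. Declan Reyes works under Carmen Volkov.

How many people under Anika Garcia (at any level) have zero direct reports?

The people in Anika Garcia's organization with no one reporting to them are Chiara Usman, Vinh Ishikawa, Kalinda Chen. That is 3.

3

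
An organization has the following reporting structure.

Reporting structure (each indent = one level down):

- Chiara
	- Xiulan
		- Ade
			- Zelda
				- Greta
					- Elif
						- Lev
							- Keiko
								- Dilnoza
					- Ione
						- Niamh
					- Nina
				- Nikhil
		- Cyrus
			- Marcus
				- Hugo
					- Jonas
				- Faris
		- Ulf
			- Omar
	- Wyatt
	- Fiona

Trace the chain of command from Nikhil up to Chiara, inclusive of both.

Nikhil -> Zelda -> Ade -> Xiulan -> Chiara

Nikhil reports to Zelda. Zelda reports to Ade. Ade reports to Xiulan. Xiulan reports to Chiara. Chiara is at the top.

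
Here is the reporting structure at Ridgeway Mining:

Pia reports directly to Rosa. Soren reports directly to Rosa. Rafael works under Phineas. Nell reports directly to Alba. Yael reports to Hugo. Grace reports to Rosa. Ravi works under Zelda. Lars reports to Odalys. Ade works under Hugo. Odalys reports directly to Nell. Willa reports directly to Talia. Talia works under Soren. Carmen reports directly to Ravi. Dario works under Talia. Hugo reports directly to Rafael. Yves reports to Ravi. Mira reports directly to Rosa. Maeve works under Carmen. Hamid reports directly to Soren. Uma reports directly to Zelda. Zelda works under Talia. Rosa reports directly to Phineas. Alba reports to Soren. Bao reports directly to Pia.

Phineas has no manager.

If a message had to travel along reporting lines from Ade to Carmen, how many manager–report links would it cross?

9

Ade is 3 levels below Phineas, and Carmen is 6 levels below Phineas (their lowest common manager). The shortest path runs up from Ade to Phineas and back down to Carmen: 3 + 6 = 9 links.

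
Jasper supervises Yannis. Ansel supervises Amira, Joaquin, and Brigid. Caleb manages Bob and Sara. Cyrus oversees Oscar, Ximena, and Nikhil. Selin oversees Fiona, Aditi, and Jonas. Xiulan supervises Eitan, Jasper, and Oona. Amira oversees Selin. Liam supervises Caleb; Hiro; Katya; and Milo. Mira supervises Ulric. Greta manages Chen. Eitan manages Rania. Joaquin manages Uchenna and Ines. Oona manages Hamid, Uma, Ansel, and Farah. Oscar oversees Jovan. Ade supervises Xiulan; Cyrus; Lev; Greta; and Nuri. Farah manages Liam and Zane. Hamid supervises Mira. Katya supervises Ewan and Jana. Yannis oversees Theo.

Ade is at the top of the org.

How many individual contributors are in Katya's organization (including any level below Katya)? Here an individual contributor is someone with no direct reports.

The people in Katya's organization with no one reporting to them are Jana, Ewan. That is 2.

2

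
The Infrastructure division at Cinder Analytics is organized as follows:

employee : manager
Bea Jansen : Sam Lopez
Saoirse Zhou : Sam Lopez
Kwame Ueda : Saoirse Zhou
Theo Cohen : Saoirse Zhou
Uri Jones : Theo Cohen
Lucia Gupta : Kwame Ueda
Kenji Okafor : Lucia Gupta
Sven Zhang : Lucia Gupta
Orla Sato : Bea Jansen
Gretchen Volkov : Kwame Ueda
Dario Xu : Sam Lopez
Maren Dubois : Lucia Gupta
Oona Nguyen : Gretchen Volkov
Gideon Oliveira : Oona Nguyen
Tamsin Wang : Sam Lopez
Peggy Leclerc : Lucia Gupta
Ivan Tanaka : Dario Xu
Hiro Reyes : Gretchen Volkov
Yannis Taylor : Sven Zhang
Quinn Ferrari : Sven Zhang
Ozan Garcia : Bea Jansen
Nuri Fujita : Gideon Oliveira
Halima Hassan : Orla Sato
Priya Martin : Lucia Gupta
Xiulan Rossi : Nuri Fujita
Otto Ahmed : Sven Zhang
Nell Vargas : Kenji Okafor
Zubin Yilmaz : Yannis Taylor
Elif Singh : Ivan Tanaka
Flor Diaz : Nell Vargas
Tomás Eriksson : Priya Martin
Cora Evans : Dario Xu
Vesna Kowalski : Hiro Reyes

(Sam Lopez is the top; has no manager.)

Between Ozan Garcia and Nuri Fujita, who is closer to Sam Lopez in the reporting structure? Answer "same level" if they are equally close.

Ozan Garcia is 2 levels below Sam Lopez; Nuri Fujita is 6. Ozan Garcia is higher.

Ozan Garcia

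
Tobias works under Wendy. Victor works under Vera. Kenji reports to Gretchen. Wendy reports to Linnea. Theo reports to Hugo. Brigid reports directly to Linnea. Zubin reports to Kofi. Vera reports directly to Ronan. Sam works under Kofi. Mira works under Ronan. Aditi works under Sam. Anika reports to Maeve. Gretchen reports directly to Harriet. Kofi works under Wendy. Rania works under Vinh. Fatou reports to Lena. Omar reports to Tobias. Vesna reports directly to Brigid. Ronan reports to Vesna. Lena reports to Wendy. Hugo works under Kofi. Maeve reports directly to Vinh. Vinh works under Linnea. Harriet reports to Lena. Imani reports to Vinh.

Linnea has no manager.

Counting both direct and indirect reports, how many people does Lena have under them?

4

Lena directly manages Harriet, Fatou. Under Harriet: Gretchen, Kenji (2). Fatou has no reports. So Lena's organization is 2 direct reports plus everyone under them: 3 + 1 = 4.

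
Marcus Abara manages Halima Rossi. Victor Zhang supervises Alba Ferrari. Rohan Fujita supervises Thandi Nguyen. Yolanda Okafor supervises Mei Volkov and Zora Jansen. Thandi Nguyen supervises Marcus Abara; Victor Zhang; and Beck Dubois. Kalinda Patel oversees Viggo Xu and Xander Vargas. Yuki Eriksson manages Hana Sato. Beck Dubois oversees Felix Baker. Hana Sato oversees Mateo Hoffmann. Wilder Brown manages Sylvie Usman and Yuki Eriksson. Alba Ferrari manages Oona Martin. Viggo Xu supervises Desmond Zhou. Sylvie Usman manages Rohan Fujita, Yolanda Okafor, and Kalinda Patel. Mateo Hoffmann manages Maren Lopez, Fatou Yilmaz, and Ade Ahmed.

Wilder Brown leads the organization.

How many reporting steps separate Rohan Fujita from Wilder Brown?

Chain from Rohan Fujita up to Wilder Brown: Rohan Fujita → Sylvie Usman → Wilder Brown. That is 2 steps up, so Rohan Fujita is 2 levels below Wilder Brown.

2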